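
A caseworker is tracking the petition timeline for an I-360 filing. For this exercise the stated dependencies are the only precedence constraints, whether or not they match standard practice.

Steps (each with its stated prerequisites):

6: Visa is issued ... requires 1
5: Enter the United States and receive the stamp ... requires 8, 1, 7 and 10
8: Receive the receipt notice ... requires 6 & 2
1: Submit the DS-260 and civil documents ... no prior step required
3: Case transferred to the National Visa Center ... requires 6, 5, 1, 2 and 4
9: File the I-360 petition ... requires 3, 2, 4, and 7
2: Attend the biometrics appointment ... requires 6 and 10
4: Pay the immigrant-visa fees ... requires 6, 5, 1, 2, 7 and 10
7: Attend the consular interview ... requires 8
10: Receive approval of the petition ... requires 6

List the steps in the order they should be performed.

1 has no prerequisites → 1 first.
6 needed 1, now all done → 6.
10 needed 6, now all done → 10.
That leaves 2 as the only ready step → 2.
8 needed 6 and 2, now all done → 8.
Next only 7 has its prerequisites met → 7.
Next only 5 has its prerequisites met → 5.
That leaves 4 as the only ready step → 4.
3 needed 6, 5, 1, 2 and 4, now all done → 3.
That leaves 9 as the only ready step → 9.

1 6 10 2 8 7 5 4 3 9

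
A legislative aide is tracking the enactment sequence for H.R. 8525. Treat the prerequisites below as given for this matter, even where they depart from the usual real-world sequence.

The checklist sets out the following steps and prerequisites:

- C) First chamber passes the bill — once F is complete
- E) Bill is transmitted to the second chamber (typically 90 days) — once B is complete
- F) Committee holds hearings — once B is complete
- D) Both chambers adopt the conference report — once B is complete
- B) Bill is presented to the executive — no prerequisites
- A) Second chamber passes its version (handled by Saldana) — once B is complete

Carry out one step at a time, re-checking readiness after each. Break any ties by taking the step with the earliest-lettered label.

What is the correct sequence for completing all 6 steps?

Only B has no prerequisites, so it is first.
Ready: A, D, E and F. A has the earlier label → A.
Now D, E and F have their prerequisites met. D has the earlier label, so D next.
Ready: E and F. E has the earlier label → E.
Next only F has its prerequisites met → F.
C needed F, now all done → C.

B A D E F C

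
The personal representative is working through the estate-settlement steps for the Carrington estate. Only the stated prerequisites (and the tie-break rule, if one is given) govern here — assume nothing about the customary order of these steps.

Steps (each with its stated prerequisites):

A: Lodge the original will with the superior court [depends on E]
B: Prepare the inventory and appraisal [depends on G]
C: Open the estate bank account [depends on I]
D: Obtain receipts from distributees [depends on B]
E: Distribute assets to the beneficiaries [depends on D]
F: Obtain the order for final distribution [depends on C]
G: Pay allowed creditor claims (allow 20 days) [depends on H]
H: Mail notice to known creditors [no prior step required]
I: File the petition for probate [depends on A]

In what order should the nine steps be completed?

H → G → B → D → E → A → I → C → F

Only H has no prerequisites, so it is first.
G needed H, now all done → G.
B is the only step now ready → B.
Next only D has its prerequisites met → D.
E needed D, now all done → E.
That leaves A as the only ready step → A.
Next only I has its prerequisites met → I.
C is the only step now ready → C.
F is the only step now ready → F.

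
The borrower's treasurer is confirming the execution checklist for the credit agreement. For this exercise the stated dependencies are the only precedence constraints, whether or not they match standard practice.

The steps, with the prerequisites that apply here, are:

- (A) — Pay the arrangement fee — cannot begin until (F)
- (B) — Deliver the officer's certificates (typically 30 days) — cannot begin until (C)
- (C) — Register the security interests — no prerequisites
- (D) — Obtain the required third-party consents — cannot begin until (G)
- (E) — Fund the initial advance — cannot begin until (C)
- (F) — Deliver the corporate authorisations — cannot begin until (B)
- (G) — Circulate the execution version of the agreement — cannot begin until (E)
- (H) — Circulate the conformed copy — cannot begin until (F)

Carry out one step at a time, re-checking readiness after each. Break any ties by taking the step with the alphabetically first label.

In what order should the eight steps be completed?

(C), (B), (E), (F), (A), (G), (D), (H)

(C) has no prerequisites → (C) first.
(B) and (E) are both available; (B) has the earlier label → (B).
(F) now also ready, so the ready set is {(E), (F)}; (E) has the earlier label → (E).
Now (F) and (G) have their prerequisites met. (F) has the earlier label, so (F) next.
(A) and (H) now also ready, so the ready set is {(A), (G), (H)}; (A) has the earlier label → (A).
(G) and (H) are both available; (G) has the earlier label → (G).
(D) now also ready, so the ready set is {(D), (H)}; (D) has the earlier label → (D).
(H) needed (F), now all done → (H).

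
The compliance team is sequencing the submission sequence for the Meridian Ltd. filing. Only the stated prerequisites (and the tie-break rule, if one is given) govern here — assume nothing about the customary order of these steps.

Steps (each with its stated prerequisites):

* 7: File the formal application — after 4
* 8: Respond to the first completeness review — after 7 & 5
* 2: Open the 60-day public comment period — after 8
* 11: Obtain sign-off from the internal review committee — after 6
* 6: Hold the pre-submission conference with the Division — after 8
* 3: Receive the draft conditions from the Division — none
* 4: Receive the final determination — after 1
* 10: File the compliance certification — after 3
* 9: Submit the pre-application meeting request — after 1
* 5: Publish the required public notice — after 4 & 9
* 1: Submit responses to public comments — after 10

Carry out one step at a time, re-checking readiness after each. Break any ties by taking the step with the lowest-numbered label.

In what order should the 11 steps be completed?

3, 10, 1, 4, 7, 9, 5, 8, 2, 6, 11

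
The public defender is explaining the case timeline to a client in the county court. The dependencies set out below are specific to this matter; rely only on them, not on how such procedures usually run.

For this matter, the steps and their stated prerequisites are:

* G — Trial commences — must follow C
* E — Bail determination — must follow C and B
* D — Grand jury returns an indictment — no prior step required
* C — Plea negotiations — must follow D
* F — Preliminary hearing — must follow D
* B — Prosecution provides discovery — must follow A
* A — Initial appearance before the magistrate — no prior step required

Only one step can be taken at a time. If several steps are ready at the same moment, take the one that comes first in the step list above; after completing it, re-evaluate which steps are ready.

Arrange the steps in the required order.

D, C, G, F, A, B, E

D and A have no prerequisites; D is listed earlier, so D is first.
C and F now also ready, so the ready set is {C, F, A}; C is listed earlier → C.
G now also ready, so the ready set is {G, F, A}; G is listed earlier → G.
F and A are both available; F is listed earlier → F.
That leaves A as the only ready step → A.
B needed A, now all done → B.
That leaves E as the only ready step → E.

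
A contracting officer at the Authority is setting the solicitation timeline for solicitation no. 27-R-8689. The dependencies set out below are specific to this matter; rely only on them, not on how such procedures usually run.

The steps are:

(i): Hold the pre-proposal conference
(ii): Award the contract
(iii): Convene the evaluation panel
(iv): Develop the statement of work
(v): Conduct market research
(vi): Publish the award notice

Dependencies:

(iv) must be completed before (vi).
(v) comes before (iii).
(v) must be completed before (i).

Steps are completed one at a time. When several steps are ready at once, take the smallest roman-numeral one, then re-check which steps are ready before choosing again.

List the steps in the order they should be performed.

(ii), (iv) and (v) have no prerequisites; (ii) has the earlier label, so (ii) is first.
Ready: (iv) and (v). (iv) has the earlier label → (iv).
(vi) now also ready, so the ready set is {(v), (vi)}; (v) has the earlier label → (v).
Ready: (i), (iii) and (vi). (i) has the earlier label → (i).
(iii) and (vi) are both available; (iii) has the earlier label → (iii).
(vi) needed (iv), now all done → (vi).

(ii), (iv), (v), (i), (iii), (vi)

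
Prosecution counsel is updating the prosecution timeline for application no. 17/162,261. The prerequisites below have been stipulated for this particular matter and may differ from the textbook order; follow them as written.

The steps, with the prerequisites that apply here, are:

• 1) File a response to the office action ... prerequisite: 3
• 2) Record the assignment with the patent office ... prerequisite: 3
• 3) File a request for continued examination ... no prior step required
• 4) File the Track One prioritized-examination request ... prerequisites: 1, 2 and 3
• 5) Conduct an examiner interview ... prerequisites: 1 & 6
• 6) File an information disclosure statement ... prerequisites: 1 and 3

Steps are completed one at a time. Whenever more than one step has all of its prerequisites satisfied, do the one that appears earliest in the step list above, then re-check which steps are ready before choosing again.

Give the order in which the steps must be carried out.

3 has no prerequisites → 3 first.
Now 1 and 2 have their prerequisites met. 1 is listed earlier, so 1 next.
Ready: 2 and 6. 2 is listed earlier → 2.
4 now also ready, so the ready set is {4, 6}; 4 is listed earlier → 4.
Next only 6 has its prerequisites met → 6.
5 needed 1 and 6, now all done → 5.

3 → 1 → 2 → 4 → 6 → 5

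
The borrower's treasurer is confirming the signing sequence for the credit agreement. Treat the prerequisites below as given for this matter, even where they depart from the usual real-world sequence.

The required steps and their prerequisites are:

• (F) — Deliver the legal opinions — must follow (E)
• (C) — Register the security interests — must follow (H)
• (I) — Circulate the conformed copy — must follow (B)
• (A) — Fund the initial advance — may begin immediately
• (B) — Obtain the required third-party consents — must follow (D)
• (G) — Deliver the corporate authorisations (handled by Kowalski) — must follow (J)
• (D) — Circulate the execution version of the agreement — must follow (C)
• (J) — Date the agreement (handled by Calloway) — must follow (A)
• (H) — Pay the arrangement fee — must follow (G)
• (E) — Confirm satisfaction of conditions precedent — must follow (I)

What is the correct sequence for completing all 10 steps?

(A), (J), (G), (H), (C), (D), (B), (I), (E), (F)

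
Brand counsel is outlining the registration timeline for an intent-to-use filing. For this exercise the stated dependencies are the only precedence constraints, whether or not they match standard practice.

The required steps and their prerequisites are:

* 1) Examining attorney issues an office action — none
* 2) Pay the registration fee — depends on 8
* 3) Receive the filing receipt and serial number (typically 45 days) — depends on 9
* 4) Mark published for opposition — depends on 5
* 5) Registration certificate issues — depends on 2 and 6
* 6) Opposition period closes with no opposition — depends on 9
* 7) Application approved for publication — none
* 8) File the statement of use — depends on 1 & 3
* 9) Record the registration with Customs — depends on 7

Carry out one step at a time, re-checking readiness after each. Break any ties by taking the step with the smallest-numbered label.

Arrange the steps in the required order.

1 and 7 have no prerequisites; 1 has the earlier label, so 1 is first.
Next only 7 has its prerequisites met → 7.
9 needed 7, now all done → 9.
Now 3 and 6 have their prerequisites met. 3 has the earlier label, so 3 next.
8 now also ready, so the ready set is {6, 8}; 6 has the earlier label → 6.
That leaves 8 as the only ready step → 8.
2 is the only step now ready → 2.
That leaves 5 as the only ready step → 5.
4 needed 5, now all done → 4.

1, 7, 9, 3, 6, 8, 2, 5, 4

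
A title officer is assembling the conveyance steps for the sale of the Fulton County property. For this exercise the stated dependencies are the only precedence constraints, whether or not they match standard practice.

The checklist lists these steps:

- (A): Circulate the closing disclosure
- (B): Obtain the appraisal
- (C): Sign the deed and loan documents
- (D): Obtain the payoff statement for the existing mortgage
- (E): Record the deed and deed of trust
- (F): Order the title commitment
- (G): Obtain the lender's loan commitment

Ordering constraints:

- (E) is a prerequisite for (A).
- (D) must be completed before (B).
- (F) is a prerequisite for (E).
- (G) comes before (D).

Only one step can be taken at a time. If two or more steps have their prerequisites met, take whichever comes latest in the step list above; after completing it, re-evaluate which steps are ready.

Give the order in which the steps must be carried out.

(G) (F) (E) (D) (C) (B) (A)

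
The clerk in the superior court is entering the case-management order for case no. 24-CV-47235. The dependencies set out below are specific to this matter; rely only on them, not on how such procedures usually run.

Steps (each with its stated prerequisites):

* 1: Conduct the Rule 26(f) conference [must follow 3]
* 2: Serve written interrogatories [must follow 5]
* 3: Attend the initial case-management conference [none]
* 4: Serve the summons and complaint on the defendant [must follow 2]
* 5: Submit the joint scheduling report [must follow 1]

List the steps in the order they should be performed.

3, 1, 5, 2, 4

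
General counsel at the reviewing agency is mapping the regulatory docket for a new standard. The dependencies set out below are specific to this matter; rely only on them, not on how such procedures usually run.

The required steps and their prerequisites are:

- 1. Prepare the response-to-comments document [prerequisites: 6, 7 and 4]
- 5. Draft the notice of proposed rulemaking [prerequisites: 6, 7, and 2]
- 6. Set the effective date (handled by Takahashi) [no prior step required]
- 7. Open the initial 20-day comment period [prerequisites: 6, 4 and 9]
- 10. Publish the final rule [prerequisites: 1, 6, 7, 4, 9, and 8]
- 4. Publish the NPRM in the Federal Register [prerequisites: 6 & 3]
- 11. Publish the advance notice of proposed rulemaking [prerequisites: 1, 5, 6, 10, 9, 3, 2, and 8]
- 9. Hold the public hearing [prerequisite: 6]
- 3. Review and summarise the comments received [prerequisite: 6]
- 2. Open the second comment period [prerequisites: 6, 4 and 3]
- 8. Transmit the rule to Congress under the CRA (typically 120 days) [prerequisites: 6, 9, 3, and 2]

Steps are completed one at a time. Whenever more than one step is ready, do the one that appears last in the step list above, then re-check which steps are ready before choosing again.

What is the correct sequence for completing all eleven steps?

6 3 9 4 2 8 7 5 1 10 11

Only 6 has no prerequisites, so it is first.
3 and 9 are both available; 3 is listed later → 3.
Ready: 9 and 4. 9 is listed later → 9.
4 is the only step now ready → 4.
2 and 7 are both available; 2 is listed later → 2.
8 now also ready, so the ready set is {8, 7}; 8 is listed later → 8.
Next only 7 has its prerequisites met → 7.
Ready: 5 and 1. 5 is listed later → 5.
1 needed 4, 7 and 6, now all done → 1.
That leaves 10 as the only ready step → 10.
11 is the only step now ready → 11.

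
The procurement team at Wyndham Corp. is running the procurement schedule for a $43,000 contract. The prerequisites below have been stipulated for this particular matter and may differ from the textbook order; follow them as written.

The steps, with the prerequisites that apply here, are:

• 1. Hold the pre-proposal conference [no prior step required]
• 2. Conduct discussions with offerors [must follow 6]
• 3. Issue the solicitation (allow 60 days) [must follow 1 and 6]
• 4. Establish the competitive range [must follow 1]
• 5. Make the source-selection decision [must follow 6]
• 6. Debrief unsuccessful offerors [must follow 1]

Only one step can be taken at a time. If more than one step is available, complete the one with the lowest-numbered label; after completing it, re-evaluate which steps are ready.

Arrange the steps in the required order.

1 has no prerequisites → 1 first.
Ready: 4 and 6. 4 has the earlier label → 4.
That leaves 6 as the only ready step → 6.
Now 2, 3 and 5 have their prerequisites met. 2 has the earlier label, so 2 next.
3 and 5 are both available; 3 has the earlier label → 3.
Next only 5 has its prerequisites met → 5.

1, 4, 6, 2, 3, 5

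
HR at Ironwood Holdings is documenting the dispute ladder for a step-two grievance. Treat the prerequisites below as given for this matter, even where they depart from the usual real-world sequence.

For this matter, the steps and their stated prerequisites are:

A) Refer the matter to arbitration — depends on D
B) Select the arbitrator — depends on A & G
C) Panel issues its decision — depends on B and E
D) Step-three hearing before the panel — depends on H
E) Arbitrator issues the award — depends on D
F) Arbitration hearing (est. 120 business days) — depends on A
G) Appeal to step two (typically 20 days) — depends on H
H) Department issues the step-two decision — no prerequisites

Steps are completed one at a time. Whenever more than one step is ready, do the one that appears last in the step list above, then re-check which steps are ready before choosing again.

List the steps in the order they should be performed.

H, G, D, E, A, F, B, C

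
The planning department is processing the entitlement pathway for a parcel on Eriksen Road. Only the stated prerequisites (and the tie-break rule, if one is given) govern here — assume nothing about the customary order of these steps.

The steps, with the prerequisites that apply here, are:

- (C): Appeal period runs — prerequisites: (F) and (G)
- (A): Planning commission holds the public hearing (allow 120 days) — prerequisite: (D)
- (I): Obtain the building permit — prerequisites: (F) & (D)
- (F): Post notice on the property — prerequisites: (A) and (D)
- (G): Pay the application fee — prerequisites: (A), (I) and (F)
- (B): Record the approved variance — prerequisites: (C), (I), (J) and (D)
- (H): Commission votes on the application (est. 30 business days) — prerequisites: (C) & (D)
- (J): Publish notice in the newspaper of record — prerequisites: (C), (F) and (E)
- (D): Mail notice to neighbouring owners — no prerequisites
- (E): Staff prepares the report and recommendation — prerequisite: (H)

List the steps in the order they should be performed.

(D), (A), (F), (I), (G), (C), (H), (E), (J), (B)

(D) has no prerequisites → (D) first.
That leaves (A) as the only ready step → (A).
(F) is the only step now ready → (F).
That leaves (I) as the only ready step → (I).
(G) is the only step now ready → (G).
Next only (C) has its prerequisites met → (C).
Next only (H) has its prerequisites met → (H).
Next only (E) has its prerequisites met → (E).
Next only (J) has its prerequisites met → (J).
(B) needed (C), (I), (J) and (D), now all done → (B).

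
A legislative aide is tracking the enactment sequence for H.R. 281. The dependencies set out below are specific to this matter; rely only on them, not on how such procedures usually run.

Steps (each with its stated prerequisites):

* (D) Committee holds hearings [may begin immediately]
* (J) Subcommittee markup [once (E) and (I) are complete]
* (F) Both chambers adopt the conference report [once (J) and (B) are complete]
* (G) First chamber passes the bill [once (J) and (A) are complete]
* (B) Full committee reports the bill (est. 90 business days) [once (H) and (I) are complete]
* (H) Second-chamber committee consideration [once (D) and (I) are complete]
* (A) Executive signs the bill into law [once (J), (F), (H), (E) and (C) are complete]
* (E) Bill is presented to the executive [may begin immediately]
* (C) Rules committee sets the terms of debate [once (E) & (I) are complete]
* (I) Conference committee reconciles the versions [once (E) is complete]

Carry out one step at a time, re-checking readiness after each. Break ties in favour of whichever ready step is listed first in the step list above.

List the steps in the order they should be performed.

(D) → (E) → (I) → (J) → (H) → (B) → (F) → (C) → (A) → (G)

Nothing is required for (D) and (E). (D) is listed earlier → (D) first.
Next only (E) has its prerequisites met → (E).
Next only (I) has its prerequisites met → (I).
Now (J), (H) and (C) have their prerequisites met. (J) is listed earlier, so (J) next.
Ready: (H) and (C). (H) is listed earlier → (H).
(B) and (C) are both available; (B) is listed earlier → (B).
Now (F) and (C) have their prerequisites met. (F) is listed earlier, so (F) next.
(C) is the only step now ready → (C).
That leaves (A) as the only ready step → (A).
That leaves (G) as the only ready step → (G).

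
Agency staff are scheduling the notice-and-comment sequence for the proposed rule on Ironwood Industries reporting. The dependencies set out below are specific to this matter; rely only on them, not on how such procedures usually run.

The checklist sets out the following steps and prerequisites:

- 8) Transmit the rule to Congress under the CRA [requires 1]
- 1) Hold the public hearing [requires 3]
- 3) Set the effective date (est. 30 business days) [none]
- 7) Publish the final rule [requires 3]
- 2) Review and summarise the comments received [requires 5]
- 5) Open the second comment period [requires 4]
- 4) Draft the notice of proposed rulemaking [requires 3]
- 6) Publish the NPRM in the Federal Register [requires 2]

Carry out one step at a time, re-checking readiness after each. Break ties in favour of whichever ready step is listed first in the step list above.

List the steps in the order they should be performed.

Only 3 has no prerequisites, so it is first.
1, 7 and 4 are all available; 1 is listed earlier → 1.
8 now also ready, so the ready set is {8, 7, 4}; 8 is listed earlier → 8.
Ready: 7 and 4. 7 is listed earlier → 7.
That leaves 4 as the only ready step → 4.
That leaves 5 as the only ready step → 5.
That leaves 2 as the only ready step → 2.
That leaves 6 as the only ready step → 6.

3 → 1 → 8 → 7 → 4 → 5 → 2 → 6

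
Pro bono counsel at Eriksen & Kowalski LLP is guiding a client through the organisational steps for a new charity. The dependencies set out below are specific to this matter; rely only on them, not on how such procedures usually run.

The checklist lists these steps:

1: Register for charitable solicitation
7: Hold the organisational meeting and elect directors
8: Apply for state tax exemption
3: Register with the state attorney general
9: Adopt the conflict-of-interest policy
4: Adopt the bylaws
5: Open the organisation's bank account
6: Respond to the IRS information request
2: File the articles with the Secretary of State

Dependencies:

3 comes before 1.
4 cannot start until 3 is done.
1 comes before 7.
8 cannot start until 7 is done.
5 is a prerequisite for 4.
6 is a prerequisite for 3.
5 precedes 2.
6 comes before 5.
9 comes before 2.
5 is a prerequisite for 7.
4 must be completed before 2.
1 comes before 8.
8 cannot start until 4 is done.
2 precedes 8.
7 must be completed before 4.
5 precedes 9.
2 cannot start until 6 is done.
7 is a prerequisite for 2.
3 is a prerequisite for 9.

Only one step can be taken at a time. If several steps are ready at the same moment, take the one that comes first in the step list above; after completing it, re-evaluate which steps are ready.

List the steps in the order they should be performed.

6 is the only step with nothing outstanding, so it goes first.
Ready: 3 and 5. 3 is listed earlier → 3.
1 and 5 are both available; 1 is listed earlier → 1.
5 is the only step now ready → 5.
Now 7 and 9 have their prerequisites met. 7 is listed earlier, so 7 next.
Now 9 and 4 have their prerequisites met. 9 is listed earlier, so 9 next.
Next only 4 has its prerequisites met → 4.
That leaves 2 as the only ready step → 2.
8 is the only step now ready → 8.

6 → 3 → 1 → 5 → 7 → 9 → 4 → 2 → 8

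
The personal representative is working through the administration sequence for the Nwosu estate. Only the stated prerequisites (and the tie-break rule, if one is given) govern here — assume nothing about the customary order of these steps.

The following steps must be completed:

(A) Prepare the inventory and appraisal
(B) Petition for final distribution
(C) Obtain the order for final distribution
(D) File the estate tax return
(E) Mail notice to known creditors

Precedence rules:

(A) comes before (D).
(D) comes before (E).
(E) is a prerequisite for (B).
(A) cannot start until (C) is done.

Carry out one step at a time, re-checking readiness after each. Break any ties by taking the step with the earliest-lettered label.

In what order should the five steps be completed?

(C), (A), (D), (E), (B)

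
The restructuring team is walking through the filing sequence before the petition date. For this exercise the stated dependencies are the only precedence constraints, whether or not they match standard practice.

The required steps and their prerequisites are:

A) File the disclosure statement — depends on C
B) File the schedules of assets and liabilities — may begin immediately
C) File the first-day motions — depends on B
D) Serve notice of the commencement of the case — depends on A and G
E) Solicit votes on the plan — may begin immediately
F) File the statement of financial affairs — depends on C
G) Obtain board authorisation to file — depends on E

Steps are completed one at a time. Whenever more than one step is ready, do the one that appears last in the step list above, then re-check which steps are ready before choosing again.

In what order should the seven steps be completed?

E, G, B, C, F, A, D

Nothing is required for E and B. E is listed later → E first.
Ready: G and B. G is listed later → G.
That leaves B as the only ready step → B.
Next only C has its prerequisites met → C.
Now F and A have their prerequisites met. F is listed later, so F next.
A needed C, now all done → A.
That leaves D as the only ready step → D.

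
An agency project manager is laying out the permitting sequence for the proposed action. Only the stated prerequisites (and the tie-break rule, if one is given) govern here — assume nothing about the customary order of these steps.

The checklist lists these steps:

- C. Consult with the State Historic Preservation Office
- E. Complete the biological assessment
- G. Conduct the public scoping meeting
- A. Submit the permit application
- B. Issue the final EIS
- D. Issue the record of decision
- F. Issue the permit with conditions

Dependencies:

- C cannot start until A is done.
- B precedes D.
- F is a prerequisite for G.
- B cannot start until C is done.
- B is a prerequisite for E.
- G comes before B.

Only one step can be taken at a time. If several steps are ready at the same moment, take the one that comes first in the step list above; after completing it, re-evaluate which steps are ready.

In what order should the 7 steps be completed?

A C F G B E D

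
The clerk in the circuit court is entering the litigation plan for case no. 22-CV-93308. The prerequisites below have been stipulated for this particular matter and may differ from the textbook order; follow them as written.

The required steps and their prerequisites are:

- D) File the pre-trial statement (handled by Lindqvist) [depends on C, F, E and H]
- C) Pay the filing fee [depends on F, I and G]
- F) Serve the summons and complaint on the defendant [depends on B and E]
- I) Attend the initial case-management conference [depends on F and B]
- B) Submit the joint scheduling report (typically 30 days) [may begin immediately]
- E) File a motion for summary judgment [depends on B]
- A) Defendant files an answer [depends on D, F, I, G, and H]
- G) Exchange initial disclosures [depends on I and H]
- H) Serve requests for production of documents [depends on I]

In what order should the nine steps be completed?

B, E, F, I, H, G, C, D, A

Only B has no prerequisites, so it is first.
E needed B, now all done → E.
Next only F has its prerequisites met → F.
That leaves I as the only ready step → I.
That leaves H as the only ready step → H.
That leaves G as the only ready step → G.
C needed F, I and G, now all done → C.
D is the only step now ready → D.
A needed D, F, I, G and H, now all done → A.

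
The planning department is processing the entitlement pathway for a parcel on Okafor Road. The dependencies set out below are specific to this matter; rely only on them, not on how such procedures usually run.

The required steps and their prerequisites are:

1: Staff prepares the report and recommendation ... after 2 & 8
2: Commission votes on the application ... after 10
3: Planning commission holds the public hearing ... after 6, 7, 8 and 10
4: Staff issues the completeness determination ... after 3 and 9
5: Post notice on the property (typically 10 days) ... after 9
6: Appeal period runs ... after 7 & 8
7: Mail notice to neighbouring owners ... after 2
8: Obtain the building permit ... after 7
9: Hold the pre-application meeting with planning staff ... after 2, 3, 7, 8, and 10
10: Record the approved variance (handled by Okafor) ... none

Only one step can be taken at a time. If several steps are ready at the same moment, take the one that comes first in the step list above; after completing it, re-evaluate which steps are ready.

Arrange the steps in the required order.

10 → 2 → 7 → 8 → 1 → 6 → 3 → 9 → 4 → 5

Only 10 has no prerequisites, so it is first.
That leaves 2 as the only ready step → 2.
7 needed 2, now all done → 7.
That leaves 8 as the only ready step → 8.
Ready: 1 and 6. 1 is listed earlier → 1.
That leaves 6 as the only ready step → 6.
3 needed 6, 7, 8 and 10, now all done → 3.
9 is the only step now ready → 9.
4 and 5 are both available; 4 is listed earlier → 4.
5 needed 9, now all done → 5.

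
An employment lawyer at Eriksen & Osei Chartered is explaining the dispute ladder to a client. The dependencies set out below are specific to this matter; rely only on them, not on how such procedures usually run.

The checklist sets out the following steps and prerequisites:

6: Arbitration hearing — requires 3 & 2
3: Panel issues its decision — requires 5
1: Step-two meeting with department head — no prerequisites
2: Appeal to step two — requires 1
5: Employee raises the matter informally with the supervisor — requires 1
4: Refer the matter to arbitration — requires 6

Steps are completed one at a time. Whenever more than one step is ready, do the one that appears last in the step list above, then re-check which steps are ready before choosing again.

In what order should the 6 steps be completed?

1, 5, 2, 3, 6, 4

1 has no prerequisites → 1 first.
5 and 2 are both available; 5 is listed later → 5.
Now 2 and 3 have their prerequisites met. 2 is listed later, so 2 next.
3 is the only step now ready → 3.
6 needed 2 and 3, now all done → 6.
Next only 4 has its prerequisites met → 4.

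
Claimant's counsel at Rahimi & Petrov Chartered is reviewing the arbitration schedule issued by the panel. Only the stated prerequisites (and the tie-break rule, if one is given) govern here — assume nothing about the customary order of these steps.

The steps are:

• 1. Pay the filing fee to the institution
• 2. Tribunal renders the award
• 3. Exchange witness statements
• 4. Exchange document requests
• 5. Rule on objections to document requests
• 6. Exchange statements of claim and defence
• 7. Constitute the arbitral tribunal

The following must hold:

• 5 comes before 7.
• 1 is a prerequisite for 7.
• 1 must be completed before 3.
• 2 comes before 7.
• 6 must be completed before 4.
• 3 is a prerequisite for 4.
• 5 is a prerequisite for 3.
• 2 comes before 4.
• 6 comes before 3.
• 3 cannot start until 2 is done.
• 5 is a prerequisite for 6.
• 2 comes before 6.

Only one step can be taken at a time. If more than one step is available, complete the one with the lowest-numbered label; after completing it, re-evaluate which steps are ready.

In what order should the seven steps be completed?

1 2 5 6 3 4 7

Nothing is required for 1, 2 and 5. 1 has the earlier label → 1 first.
Ready: 2 and 5. 2 has the earlier label → 2.
5 is the only step now ready → 5.
Ready: 6 and 7. 6 has the earlier label → 6.
Ready: 3 and 7. 3 has the earlier label → 3.
Ready: 4 and 7. 4 has the earlier label → 4.
7 needed 1, 2 and 5, now all done → 7.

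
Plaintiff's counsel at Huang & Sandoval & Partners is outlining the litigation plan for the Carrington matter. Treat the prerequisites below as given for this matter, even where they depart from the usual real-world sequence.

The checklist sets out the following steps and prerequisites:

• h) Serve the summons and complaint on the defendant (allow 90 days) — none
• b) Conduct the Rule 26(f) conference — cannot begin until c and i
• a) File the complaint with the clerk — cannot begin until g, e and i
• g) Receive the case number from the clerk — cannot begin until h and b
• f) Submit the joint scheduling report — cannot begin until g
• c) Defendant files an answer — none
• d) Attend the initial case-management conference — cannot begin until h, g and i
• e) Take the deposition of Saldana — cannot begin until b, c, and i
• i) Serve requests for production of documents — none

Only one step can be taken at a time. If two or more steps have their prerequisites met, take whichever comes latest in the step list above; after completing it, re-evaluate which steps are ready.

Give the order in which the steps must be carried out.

i c b e h g d f a

i, c and h have no prerequisites; i is listed later, so i is first.
c and h are both available; c is listed later → c.
b now also ready, so the ready set is {b, h}; b is listed later → b.
e now also ready, so the ready set is {e, h}; e is listed later → e.
Next only h has its prerequisites met → h.
That leaves g as the only ready step → g.
Now d, f and a have their prerequisites met. d is listed later, so d next.
Now f and a have their prerequisites met. f is listed later, so f next.
a needed i, e and g, now all done → a.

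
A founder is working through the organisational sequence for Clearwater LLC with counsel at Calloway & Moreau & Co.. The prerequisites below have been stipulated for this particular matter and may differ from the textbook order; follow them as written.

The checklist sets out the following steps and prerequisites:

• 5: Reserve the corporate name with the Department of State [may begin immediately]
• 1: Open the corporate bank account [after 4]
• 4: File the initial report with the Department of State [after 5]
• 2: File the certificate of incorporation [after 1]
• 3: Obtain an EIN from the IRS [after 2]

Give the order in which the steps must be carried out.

5, 4, 1, 2, 3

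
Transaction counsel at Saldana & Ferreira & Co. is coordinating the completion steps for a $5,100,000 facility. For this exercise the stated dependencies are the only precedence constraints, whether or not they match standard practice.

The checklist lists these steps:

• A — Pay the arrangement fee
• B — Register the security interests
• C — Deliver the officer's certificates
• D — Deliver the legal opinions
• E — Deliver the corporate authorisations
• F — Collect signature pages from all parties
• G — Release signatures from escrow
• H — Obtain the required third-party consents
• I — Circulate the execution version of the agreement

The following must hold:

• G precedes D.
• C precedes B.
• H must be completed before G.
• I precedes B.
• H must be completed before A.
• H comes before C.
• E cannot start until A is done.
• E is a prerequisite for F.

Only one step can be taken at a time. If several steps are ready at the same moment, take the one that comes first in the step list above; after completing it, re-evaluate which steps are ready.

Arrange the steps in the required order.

H, A, C, E, F, G, D, I, B

H and I have no prerequisites; H is listed earlier, so H is first.
Now A, C, G and I have their prerequisites met. A is listed earlier, so A next.
C, E, G and I are all available; C is listed earlier → C.
Ready: E, G and I. E is listed earlier → E.
Now F, G and I have their prerequisites met. F is listed earlier, so F next.
Ready: G and I. G is listed earlier → G.
Now D and I have their prerequisites met. D is listed earlier, so D next.
I is the only step now ready → I.
B is the only step now ready → B.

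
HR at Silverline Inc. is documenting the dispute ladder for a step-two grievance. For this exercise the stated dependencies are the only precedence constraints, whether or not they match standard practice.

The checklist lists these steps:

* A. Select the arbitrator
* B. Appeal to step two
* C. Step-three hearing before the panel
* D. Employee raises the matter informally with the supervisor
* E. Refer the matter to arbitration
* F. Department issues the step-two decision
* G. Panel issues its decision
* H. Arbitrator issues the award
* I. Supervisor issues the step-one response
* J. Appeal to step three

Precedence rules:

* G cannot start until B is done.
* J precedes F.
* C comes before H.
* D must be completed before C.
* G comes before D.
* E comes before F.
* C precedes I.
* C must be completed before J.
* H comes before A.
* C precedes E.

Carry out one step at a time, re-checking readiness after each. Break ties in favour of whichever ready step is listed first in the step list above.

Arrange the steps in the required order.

B, G, D, C, E, H, A, I, J, F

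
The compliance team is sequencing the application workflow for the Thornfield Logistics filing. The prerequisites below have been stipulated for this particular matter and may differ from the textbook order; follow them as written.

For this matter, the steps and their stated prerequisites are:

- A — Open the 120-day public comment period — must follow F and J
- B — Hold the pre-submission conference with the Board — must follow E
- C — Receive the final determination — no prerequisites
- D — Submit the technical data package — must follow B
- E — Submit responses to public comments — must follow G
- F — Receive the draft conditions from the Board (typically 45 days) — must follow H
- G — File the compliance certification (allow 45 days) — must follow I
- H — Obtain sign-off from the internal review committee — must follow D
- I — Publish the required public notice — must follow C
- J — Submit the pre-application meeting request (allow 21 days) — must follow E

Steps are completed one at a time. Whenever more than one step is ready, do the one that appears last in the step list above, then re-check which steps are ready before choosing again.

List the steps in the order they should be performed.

Only C has no prerequisites, so it is first.
Next only I has its prerequisites met → I.
That leaves G as the only ready step → G.
E needed G, now all done → E.
J and B are both available; J is listed later → J.
That leaves B as the only ready step → B.
That leaves D as the only ready step → D.
That leaves H as the only ready step → H.
F needed H, now all done → F.
A needed J and F, now all done → A.

C, I, G, E, J, B, D, H, F, A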